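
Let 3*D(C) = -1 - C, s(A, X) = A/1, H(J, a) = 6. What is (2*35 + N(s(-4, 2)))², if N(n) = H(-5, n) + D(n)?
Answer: 5929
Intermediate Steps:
s(A, X) = A (s(A, X) = A*1 = A)
D(C) = -⅓ - C/3 (D(C) = (-1 - C)/3 = -⅓ - C/3)
N(n) = 17/3 - n/3 (N(n) = 6 + (-⅓ - n/3) = 17/3 - n/3)
(2*35 + N(s(-4, 2)))² = (2*35 + (17/3 - ⅓*(-4)))² = (70 + (17/3 + 4/3))² = (70 + 7)² = 77² = 5929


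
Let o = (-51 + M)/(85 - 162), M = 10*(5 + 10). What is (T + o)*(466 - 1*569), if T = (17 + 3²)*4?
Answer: -74057/7 ≈ -10580.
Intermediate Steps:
M = 150 (M = 10*15 = 150)
o = -9/7 (o = (-51 + 150)/(85 - 162) = 99/(-77) = 99*(-1/77) = -9/7 ≈ -1.2857)
T = 104 (T = (17 + 9)*4 = 26*4 = 104)
(T + o)*(466 - 1*569) = (104 - 9/7)*(466 - 1*569) = 719*(466 - 569)/7 = (719/7)*(-103) = -74057/7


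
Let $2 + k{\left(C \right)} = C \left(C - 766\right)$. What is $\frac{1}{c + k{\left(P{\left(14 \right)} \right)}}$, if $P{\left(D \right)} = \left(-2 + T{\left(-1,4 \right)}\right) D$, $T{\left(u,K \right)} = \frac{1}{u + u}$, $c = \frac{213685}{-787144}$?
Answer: $\frac{787144}{22065794067} \approx 3.5673 \cdot 10^{-5}$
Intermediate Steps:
$c = - \frac{213685}{787144}$ ($c = 213685 \left(- \frac{1}{787144}\right) = - \frac{213685}{787144} \approx -0.27147$)
$T{\left(u,K \right)} = \frac{1}{2 u}$
$P{\left(D \right)} = - \frac{5 D}{2}$ ($P{\left(D \right)} = \left(-2 + \frac{1}{2 \left(-1\right)}\right) D = \left(-2 + \frac{1}{2} \left(-1\right)\right) D = \left(-2 - \frac{1}{2}\right) D = - \frac{5 D}{2}$)
$k{\left(C \right)} = -2 + C \left(-766 + C\right)$ ($k{\left(C \right)} = -2 + C \left(C - 766\right) = -2 + C \left(-766 + C\right)$)
$\frac{1}{c + k{\left(P{\left(14 \right)} \right)}} = \frac{1}{- \frac{213685}{787144} - \left(2 - 1225 + 766 \left(- \frac{5}{2}\right) 14\right)} = \frac{1}{- \frac{213685}{787144} - \left(-26808 - 1225\right)} = \frac{1}{- \frac{213685}{787144} + \left(-2 + 1225 + 26810\right)} = \frac{1}{- \frac{213685}{787144} + 28033} = \frac{1}{\frac{22065794067}{787144}} = \frac{787144}{22065794067}$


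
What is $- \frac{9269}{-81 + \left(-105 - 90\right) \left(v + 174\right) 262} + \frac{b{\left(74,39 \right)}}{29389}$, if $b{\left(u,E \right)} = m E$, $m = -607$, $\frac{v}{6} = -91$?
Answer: $- \frac{450187217168}{558549671211} \approx -0.80599$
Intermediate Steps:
$v = -546$ ($v = 6 \left(-91\right) = -546$)
$b{\left(u,E \right)} = - 607 E$
$- \frac{9269}{-81 + \left(-105 - 90\right) \left(v + 174\right) 262} + \frac{b{\left(74,39 \right)}}{29389} = - \frac{9269}{-81 + \left(-105 - 90\right) \left(-546 + 174\right) 262} + \frac{\left(-607\right) 39}{29389} = - \frac{9269}{-81 + \left(-195\right) \left(-372\right) 262} - \frac{23673}{29389} = - \frac{9269}{-81 + 72540 \cdot 262} - \frac{23673}{29389} = - \frac{9269}{-81 + 19005480} - \frac{23673}{29389} = - \frac{9269}{19005399} - \frac{23673}{29389} = - \frac{450187217168}{558549671211}$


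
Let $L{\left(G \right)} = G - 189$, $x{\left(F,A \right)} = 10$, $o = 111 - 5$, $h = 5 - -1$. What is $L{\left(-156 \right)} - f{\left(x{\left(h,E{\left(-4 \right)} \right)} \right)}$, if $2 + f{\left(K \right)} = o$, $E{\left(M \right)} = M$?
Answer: $-449$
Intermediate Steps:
$h = 6$ ($h = 5 + 1 = 6$)
$o = 106$ ($o = 111 - 5 = 106$)
$L{\left(G \right)} = -189 + G$
$f{\left(K \right)} = 104$ ($f{\left(K \right)} = -2 + 106 = 104$)
$L{\left(-156 \right)} - f{\left(x{\left(h,E{\left(-4 \right)} \right)} \right)} = \left(-189 - 156\right) - 104 = -345 - 104 = -449$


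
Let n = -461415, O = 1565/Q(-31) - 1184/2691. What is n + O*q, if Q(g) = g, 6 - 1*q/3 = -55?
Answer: -13089702164/27807 ≈ -4.7073e+5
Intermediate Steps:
q = 183 (q = 18 - 3*(-55) = 18 + 165 = 183)
O = -4248119/83421 (O = 1565/(-31) - 1184/2691 = 1565*(-1/31) - 1184*1/2691 = -1565/31 - 1184/2691 = -4248119/83421 ≈ -50.924)
n + O*q = -461415 - 4248119/83421*183 = -461415 - 259135259/27807 = -13089702164/27807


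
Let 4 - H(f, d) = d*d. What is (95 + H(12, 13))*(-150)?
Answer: 10500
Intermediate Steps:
H(f, d) = 4 - d**2 (H(f, d) = 4 - d*d = 4 - d**2)
(95 + H(12, 13))*(-150) = (95 + (4 - 1*13**2))*(-150) = (95 + (4 - 1*169))*(-150) = (95 + (4 - 169))*(-150) = (95 - 165)*(-150) = -70*(-150) = 10500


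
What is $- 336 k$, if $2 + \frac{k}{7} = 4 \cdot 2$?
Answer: $-14112$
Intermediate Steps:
$k = 42$ ($k = -14 + 7 \cdot 4 \cdot 2 = -14 + 7 \cdot 8 = -14 + 56 = 42$)
$- 336 k = \left(-336\right) 42 = -14112$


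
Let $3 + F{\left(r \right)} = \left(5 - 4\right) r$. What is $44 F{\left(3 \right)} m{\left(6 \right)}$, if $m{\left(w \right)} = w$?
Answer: $0$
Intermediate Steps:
$F{\left(r \right)} = -3 + r$ ($F{\left(r \right)} = -3 + \left(5 - 4\right) r = -3 + 1 r = -3 + r$)
$44 F{\left(3 \right)} m{\left(6 \right)} = 44 \left(-3 + 3\right) 6 = 44 \cdot 0 \cdot 6 = 0 \cdot 6 = 0$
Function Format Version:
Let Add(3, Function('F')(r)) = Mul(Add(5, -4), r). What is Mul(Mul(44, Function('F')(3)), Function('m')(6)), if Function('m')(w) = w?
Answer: 0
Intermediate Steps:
Function('F')(r) = Add(-3, r) (Function('F')(r) = Add(-3, Mul(Add(5, -4), r)) = Add(-3, Mul(1, r)) = Add(-3, r))
Mul(Mul(44, Function('F')(3)), Function('m')(6)) = Mul(Mul(44, Add(-3, 3)), 6) = Mul(Mul(44, 0), 6) = Mul(0, 6) = 0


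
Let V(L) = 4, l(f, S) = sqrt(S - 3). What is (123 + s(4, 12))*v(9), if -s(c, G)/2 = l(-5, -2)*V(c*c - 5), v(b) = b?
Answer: 1107 - 72*I*sqrt(5) ≈ 1107.0 - 161.0*I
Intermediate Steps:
l(f, S) = sqrt(-3 + S)
s(c, G) = -8*I*sqrt(5) (s(c, G) = -2*sqrt(-3 - 2)*4 = -2*sqrt(-5)*4 = -2*I*sqrt(5)*4 = -8*I*sqrt(5))
(123 + s(4, 12))*v(9) = (123 - 8*I*sqrt(5))*9 = 1107 - 72*I*sqrt(5)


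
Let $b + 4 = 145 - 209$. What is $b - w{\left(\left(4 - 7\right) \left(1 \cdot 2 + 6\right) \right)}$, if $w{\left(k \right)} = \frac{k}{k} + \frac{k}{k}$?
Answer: $-70$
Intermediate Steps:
$b = -68$ ($b = -4 + \left(145 - 209\right) = -4 - 64 = -68$)
$w{\left(k \right)} = 2$ ($w{\left(k \right)} = 1 + 1 = 2$)
$b - w{\left(\left(4 - 7\right) \left(1 \cdot 2 + 6\right) \right)} = -68 - 2 = -70$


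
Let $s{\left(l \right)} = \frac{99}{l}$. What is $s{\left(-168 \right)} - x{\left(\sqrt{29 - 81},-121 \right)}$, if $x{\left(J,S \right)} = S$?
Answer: $\frac{6743}{56} \approx 120.41$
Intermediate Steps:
$s{\left(-168 \right)} - x{\left(\sqrt{29 - 81},-121 \right)} = \frac{99}{-168} - -121 = 99 \left(- \frac{1}{168}\right) + 121 = - \frac{33}{56} + 121 = \frac{6743}{56}$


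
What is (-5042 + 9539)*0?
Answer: 0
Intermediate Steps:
(-5042 + 9539)*0 = 4497*0 = 0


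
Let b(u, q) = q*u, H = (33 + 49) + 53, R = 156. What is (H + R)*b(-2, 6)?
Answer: -3492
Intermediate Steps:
H = 135 (H = 82 + 53 = 135)
(H + R)*b(-2, 6) = (135 + 156)*(6*(-2)) = 291*(-12) = -3492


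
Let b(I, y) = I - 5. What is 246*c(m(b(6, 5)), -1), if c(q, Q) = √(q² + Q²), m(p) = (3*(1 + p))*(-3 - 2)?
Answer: 246*√901 ≈ 7384.1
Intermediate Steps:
b(I, y) = -5 + I
m(p) = -15 - 15*p (m(p) = (3 + 3*p)*(-5) = -15 - 15*p)
c(q, Q) = √(Q² + q²)
246*c(m(b(6, 5)), -1) = 246*√((-1)² + (-15 - 15*(-5 + 6))²) = 246*√(1 + (-15 - 15*1)²) = 246*√(1 + (-15 - 15)²) = 246*√(1 + (-30)²) = 246*√(1 + 900) = 246*√901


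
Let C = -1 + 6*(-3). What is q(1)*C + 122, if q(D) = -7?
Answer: 255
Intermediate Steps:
C = -19 (C = -1 - 18 = -19)
q(1)*C + 122 = -7*(-19) + 122 = 133 + 122 = 255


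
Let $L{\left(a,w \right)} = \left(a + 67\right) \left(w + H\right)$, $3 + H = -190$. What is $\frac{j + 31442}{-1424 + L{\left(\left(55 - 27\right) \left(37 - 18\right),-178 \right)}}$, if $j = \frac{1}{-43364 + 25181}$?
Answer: $- \frac{571709885}{4066682499} \approx -0.14058$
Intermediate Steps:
$H = -193$ ($H = -3 - 190 = -193$)
$L{\left(a,w \right)} = \left(-193 + w\right) \left(67 + a\right)$ ($L{\left(a,w \right)} = \left(a + 67\right) \left(w - 193\right) = \left(67 + a\right) \left(-193 + w\right) = \left(-193 + w\right) \left(67 + a\right)$)
$j = - \frac{1}{18183}$ ($j = \frac{1}{-18183} = - \frac{1}{18183} \approx -5.4996 \cdot 10^{-5}$)
$\frac{j + 31442}{-1424 + L{\left(\left(55 - 27\right) \left(37 - 18\right),-178 \right)}} = \frac{- \frac{1}{18183} + 31442}{-1424 + \left(-12931 - 193 \left(55 - 27\right) \left(37 - 18\right) + 67 \left(-178\right) + \left(55 - 27\right) \left(37 - 18\right) \left(-178\right)\right)} = \frac{571709885}{18183 \left(-1424 - \left(24857 - 28 \cdot 19 \left(-178\right) + 193 \cdot 28 \cdot 19\right)\right)} = \frac{571709885}{18183 \left(-1424 - 222229\right)} = \frac{571709885}{18183 \left(-223653\right)} = \frac{571709885}{18183} \left(- \frac{1}{223653}\right) = - \frac{571709885}{4066682499}$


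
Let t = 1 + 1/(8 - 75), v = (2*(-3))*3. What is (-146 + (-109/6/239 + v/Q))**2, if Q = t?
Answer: 6720729598969/248819076 ≈ 27011.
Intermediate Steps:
v = -18 (v = -6*3 = -18)
t = 66/67 (t = 1 + 1/(-67) = 1 - 1/67 = 66/67 ≈ 0.98507)
Q = 66/67 ≈ 0.98507
(-146 + (-109/6/239 + v/Q))**2 = (-146 + (-109/6/239 - 18/66/67))**2 = (-146 + (-109*1/6*(1/239) - 18*67/66))**2 = (-146 + (-109/6*1/239 - 201/11))**2 = (-146 + (-109/1434 - 201/11))**2 = (-146 - 289433/15774)**2 = (-2592437/15774)**2 = 6720729598969/248819076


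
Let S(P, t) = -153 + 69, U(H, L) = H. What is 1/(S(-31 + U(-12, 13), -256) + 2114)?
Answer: 1/2030 ≈ 0.00049261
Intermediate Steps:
S(P, t) = -84
1/(S(-31 + U(-12, 13), -256) + 2114) = 1/(-84 + 2114) = 1/2030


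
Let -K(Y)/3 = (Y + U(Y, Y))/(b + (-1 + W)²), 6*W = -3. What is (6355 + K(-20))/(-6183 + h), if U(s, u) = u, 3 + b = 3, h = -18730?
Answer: -19225/74739 ≈ -0.25723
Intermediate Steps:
W = -½ (W = (⅙)*(-3) = -½ ≈ -0.50000)
b = 0 (b = -3 + 3 = 0)
K(Y) = -8*Y/3 (K(Y) = -3*(Y + Y)/(0 + (-1 - ½)²) = -3*2*Y/(0 + (-3/2)²) = -3*2*Y/(0 + 9/4) = -3*2*Y/9/4 = -3*2*Y*4/9 = -8*Y/3)
(6355 + K(-20))/(-6183 + h) = (6355 - 8/3*(-20))/(-6183 - 18730) = (6355 + 160/3)/(-24913) = (19225/3)*(-1/24913) = -19225/74739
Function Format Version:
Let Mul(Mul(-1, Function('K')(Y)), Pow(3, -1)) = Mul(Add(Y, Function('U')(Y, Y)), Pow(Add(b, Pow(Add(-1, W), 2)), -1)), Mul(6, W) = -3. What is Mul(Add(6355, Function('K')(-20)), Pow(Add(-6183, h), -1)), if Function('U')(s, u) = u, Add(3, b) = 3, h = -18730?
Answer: Rational(-19225, 74739) ≈ -0.25723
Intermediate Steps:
W = Rational(-1, 2) (W = Mul(Rational(1, 6), -3) = Rational(-1, 2) ≈ -0.50000)
b = 0 (b = Add(-3, 3) = 0)
Function('K')(Y) = Mul(Rational(-8, 3), Y) (Function('K')(Y) = Mul(-3, Mul(Add(Y, Y), Pow(Add(0, Pow(Add(-1, Rational(-1, 2)), 2)), -1))) = Mul(-3, Mul(Mul(2, Y), Pow(Add(0, Pow(Rational(-3, 2), 2)), -1))) = Mul(-3, Mul(Mul(2, Y), Pow(Add(0, Rational(9, 4)), -1))) = Mul(-3, Mul(Mul(2, Y), Pow(Rational(9, 4), -1))) = Mul(-3, Mul(Mul(2, Y), Rational(4, 9))) = Mul(-3, Mul(Rational(8, 9), Y)) = Mul(Rational(-8, 3), Y))
Mul(Add(6355, Function('K')(-20)), Pow(Add(-6183, h), -1)) = Mul(Add(6355, Mul(Rational(-8, 3), -20)), Pow(Add(-6183, -18730), -1)) = Mul(Add(6355, Rational(160, 3)), Pow(-24913, -1)) = Mul(Rational(19225, 3), Rational(-1, 24913)) = Rational(-19225, 74739)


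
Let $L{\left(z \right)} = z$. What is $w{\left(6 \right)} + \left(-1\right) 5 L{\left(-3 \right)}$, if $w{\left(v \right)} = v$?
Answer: $21$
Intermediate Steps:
$w{\left(6 \right)} + \left(-1\right) 5 L{\left(-3 \right)} = 6 + \left(-1\right) 5 \left(-3\right) = 6 - -15 = 6 + 15 = 21$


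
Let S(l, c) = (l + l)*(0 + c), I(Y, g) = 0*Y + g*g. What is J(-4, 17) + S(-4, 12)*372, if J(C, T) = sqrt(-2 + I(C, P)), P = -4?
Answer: -35712 + sqrt(14) ≈ -35708.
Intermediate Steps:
I(Y, g) = g**2 (I(Y, g) = 0 + g**2 = g**2)
J(C, T) = sqrt(14) (J(C, T) = sqrt(-2 + (-4)**2) = sqrt(-2 + 16) = sqrt(14))
S(l, c) = 2*c*l (S(l, c) = (2*l)*c = 2*c*l)
J(-4, 17) + S(-4, 12)*372 = sqrt(14) + (2*12*(-4))*372 = sqrt(14) - 96*372 = sqrt(14) - 35712 = -35712 + sqrt(14)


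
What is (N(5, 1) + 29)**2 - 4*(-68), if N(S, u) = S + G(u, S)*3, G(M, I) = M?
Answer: 1641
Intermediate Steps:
N(S, u) = S + 3*u (N(S, u) = S + u*3 = S + 3*u)
(N(5, 1) + 29)**2 - 4*(-68) = ((5 + 3*1) + 29)**2 - 4*(-68) = ((5 + 3) + 29)**2 - 1*(-272) = (8 + 29)**2 + 272 = 37**2 + 272 = 1369 + 272 = 1641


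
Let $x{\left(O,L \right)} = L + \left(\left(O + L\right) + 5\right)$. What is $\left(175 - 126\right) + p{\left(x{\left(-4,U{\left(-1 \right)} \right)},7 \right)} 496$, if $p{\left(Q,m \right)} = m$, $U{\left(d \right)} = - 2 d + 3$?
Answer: $3521$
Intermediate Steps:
$U{\left(d \right)} = 3 - 2 d$
$x{\left(O,L \right)} = 5 + O + 2 L$ ($x{\left(O,L \right)} = L + \left(\left(L + O\right) + 5\right) = L + \left(5 + L + O\right) = 5 + O + 2 L$)
$\left(175 - 126\right) + p{\left(x{\left(-4,U{\left(-1 \right)} \right)},7 \right)} 496 = \left(175 - 126\right) + 7 \cdot 496 = \left(175 - 126\right) + 3472 = 49 + 3472 = 3521$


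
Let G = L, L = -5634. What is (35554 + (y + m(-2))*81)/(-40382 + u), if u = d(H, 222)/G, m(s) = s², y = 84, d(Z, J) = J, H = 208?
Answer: -40078398/37918735 ≈ -1.0570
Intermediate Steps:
G = -5634
u = -37/939 (u = 222/(-5634) = 222*(-1/5634) = -37/939 ≈ -0.039404)
(35554 + (y + m(-2))*81)/(-40382 + u) = (35554 + (84 + (-2)²)*81)/(-40382 - 37/939) = (35554 + (84 + 4)*81)/(-37918735/939) = (35554 + 88*81)*(-939/37918735) = (35554 + 7128)*(-939/37918735) = 42682*(-939/37918735) = -40078398/37918735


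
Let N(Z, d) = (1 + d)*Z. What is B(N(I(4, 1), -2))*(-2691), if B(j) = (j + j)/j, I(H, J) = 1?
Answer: -5382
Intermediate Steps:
N(Z, d) = Z*(1 + d)
B(j) = 2 (B(j) = (2*j)/j = 2)
B(N(I(4, 1), -2))*(-2691) = 2*(-2691) = -5382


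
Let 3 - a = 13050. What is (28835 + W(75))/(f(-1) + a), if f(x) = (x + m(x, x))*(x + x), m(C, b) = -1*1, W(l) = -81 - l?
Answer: -28679/13043 ≈ -2.1988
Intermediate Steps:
m(C, b) = -1
a = -13047 (a = 3 - 1*13050 = 3 - 13050 = -13047)
f(x) = 2*x*(-1 + x) (f(x) = (x - 1)*(x + x) = (-1 + x)*(2*x) = 2*x*(-1 + x))
(28835 + W(75))/(f(-1) + a) = (28835 + (-81 - 1*75))/(2*(-1)*(-1 - 1) - 13047) = (28835 + (-81 - 75))/(2*(-1)*(-2) - 13047) = (28835 - 156)/(4 - 13047) = 28679/(-13043) = 28679*(-1/13043) = -28679/13043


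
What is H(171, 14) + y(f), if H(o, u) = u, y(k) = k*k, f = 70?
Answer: 4914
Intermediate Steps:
y(k) = k**2
H(171, 14) + y(f) = 14 + 70**2 = 14 + 4900 = 4914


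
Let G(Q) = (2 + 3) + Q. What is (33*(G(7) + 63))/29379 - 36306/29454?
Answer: -55207518/48073837 ≈ -1.1484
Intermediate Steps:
G(Q) = 5 + Q
(33*(G(7) + 63))/29379 - 36306/29454 = (33*((5 + 7) + 63))/29379 - 36306/29454 = (33*(12 + 63))*(1/29379) - 36306*1/29454 = (33*75)*(1/29379) - 6051/4909 = 2475*(1/29379) - 6051/4909 = 825/9793 - 6051/4909 = -55207518/48073837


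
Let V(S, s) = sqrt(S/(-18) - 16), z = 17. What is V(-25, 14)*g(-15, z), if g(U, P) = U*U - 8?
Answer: 217*I*sqrt(526)/6 ≈ 829.47*I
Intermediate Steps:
g(U, P) = -8 + U**2 (g(U, P) = U**2 - 8 = -8 + U**2)
V(S, s) = sqrt(-16 - S/18) (V(S, s) = sqrt(S*(-1/18) - 16) = sqrt(-S/18 - 16) = sqrt(-16 - S/18))
V(-25, 14)*g(-15, z) = (sqrt(-576 - 2*(-25))/6)*(-8 + (-15)**2) = (sqrt(-576 + 50)/6)*(-8 + 225) = (sqrt(-526)/6)*217 = ((I*sqrt(526))/6)*217 = (I*sqrt(526)/6)*217 = 217*I*sqrt(526)/6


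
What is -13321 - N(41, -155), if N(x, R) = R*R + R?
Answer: -37191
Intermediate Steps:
N(x, R) = R + R² (N(x, R) = R² + R = R + R²)
-13321 - N(41, -155) = -13321 - (-155)*(1 - 155) = -13321 - (-155)*(-154) = -13321 - 1*23870 = -13321 - 23870 = -37191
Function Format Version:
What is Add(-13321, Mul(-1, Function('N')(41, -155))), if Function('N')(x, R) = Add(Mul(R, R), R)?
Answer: -37191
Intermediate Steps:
Function('N')(x, R) = Add(R, Pow(R, 2)) (Function('N')(x, R) = Add(Pow(R, 2), R) = Add(R, Pow(R, 2)))
Add(-13321, Mul(-1, Function('N')(41, -155))) = Add(-13321, Mul(-1, Mul(-155, Add(1, -155)))) = Add(-13321, Mul(-1, Mul(-155, -154))) = Add(-13321, Mul(-1, 23870)) = Add(-13321, -23870) = -37191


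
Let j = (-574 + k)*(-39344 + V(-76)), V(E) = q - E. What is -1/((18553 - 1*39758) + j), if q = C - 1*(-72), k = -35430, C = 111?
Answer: -1/1407195135 ≈ -7.1063e-10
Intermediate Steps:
q = 183 (q = 111 - 1*(-72) = 111 + 72 = 183)
V(E) = 183 - E
j = 1407216340 (j = (-574 - 35430)*(-39344 + (183 - 1*(-76))) = -36004*(-39344 + (183 + 76)) = -36004*(-39344 + 259) = -36004*(-39085) = 1407216340)
-1/((18553 - 1*39758) + j) = -1/((18553 - 1*39758) + 1407216340) = -1/((18553 - 39758) + 1407216340) = -1/(-21205 + 1407216340) = -1/1407195135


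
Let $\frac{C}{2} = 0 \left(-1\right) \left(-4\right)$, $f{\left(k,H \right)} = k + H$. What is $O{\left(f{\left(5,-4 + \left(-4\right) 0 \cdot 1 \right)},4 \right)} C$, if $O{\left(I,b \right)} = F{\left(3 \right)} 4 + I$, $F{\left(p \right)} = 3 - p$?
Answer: $0$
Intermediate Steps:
$f{\left(k,H \right)} = H + k$
$O{\left(I,b \right)} = I$ ($O{\left(I,b \right)} = \left(3 - 3\right) 4 + I = 0 \cdot 4 + I = 0 + I = I$)
$C = 0$ ($C = 2 \cdot 0 \left(-1\right) \left(-4\right) = 2 \cdot 0 \left(-4\right) = 2 \cdot 0 = 0$)
$O{\left(f{\left(5,-4 + \left(-4\right) 0 \cdot 1 \right)},4 \right)} C = \left(\left(-4 + \left(-4\right) 0 \cdot 1\right) + 5\right) 0 = \left(\left(-4 + 0 \cdot 1\right) + 5\right) 0 = \left(\left(-4 + 0\right) + 5\right) 0 = \left(-4 + 5\right) 0 = 1 \cdot 0 = 0$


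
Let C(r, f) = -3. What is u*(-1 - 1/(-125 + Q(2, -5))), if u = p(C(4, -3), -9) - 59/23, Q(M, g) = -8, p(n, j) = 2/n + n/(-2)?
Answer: 5258/3059 ≈ 1.7189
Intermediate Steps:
p(n, j) = 2/n - n/2 (p(n, j) = 2/n + n*(-1/2) = 2/n - n/2)
u = -239/138 (u = (2/(-3) - 1/2*(-3)) - 59/23 = (2*(-1/3) + 3/2) - 59*1/23 = (-2/3 + 3/2) - 59/23 = 5/6 - 59/23 = -239/138 ≈ -1.7319)
u*(-1 - 1/(-125 + Q(2, -5))) = -239*(-1 - 1/(-125 - 8))/138 = -239*(-1 - 1/(-133))/138 = -239*(-1 - 1*(-1/133))/138 = -239*(-1 + 1/133)/138 = -239/138*(-132/133) = 5258/3059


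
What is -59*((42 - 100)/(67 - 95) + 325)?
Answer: -270161/14 ≈ -19297.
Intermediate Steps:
-59*((42 - 100)/(67 - 95) + 325) = -59*(-58/(-28) + 325) = -59*(-58*(-1/28) + 325) = -59*(29/14 + 325) = -59*4579/14 = -270161/14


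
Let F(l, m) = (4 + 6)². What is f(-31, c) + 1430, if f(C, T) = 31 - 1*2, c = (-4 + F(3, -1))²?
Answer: 1459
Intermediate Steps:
F(l, m) = 100 (F(l, m) = 10² = 100)
c = 9216 (c = (-4 + 100)² = 96² = 9216)
f(C, T) = 29 (f(C, T) = 31 - 2 = 29)
f(-31, c) + 1430 = 29 + 1430 = 1459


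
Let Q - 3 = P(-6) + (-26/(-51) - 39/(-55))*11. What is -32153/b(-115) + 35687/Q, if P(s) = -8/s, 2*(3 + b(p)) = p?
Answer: 42183113/16588 ≈ 2543.0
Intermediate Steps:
b(p) = -3 + p/2
Q = 1508/85 (Q = 3 + (-8/(-6) + (-26/(-51) - 39/(-55))*11) = 3 + (-8*(-1/6) + (-26*(-1/51) - 39*(-1/55))*11) = 3 + (4/3 + (26/51 + 39/55)*11) = 3 + (4/3 + (3419/2805)*11) = 3 + (4/3 + 3419/255) = 3 + 1253/85 = 1508/85 ≈ 17.741)
-32153/b(-115) + 35687/Q = -32153/(-3 + (1/2)*(-115)) + 35687/(1508/85) = -32153/(-3 - 115/2) + 35687*(85/1508) = -32153/(-121/2) + 3033395/1508 = -32153*(-2/121) + 3033395/1508 = 5846/11 + 3033395/1508 = 42183113/16588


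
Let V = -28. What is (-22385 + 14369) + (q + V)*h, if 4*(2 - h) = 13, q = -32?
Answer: -7941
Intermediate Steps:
h = -5/4 (h = 2 - ¼*13 = 2 - 13/4 = -5/4 ≈ -1.2500)
(-22385 + 14369) + (q + V)*h = (-22385 + 14369) + (-32 - 28)*(-5/4) = -8016 - 60*(-5/4) = -8016 + 75 = -7941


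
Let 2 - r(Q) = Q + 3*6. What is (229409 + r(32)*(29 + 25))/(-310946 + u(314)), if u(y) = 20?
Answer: -226817/310926 ≈ -0.72949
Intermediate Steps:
r(Q) = -16 - Q (r(Q) = 2 - (Q + 3*6) = 2 - (Q + 18) = 2 - (18 + Q) = 2 + (-18 - Q) = -16 - Q)
(229409 + r(32)*(29 + 25))/(-310946 + u(314)) = (229409 + (-16 - 1*32)*(29 + 25))/(-310946 + 20) = (229409 + (-16 - 32)*54)/(-310926) = (229409 - 48*54)*(-1/310926) = (229409 - 2592)*(-1/310926) = 226817*(-1/310926) = -226817/310926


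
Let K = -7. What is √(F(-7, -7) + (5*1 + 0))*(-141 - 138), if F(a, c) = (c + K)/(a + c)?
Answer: -279*√6 ≈ -683.41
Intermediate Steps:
F(a, c) = (-7 + c)/(a + c) (F(a, c) = (c - 7)/(a + c) = (-7 + c)/(a + c))
√(F(-7, -7) + (5*1 + 0))*(-141 - 138) = √((-7 - 7)/(-7 - 7) + (5*1 + 0))*(-141 - 138) = √(-14/(-14) + (5 + 0))*(-279) = √(-1/14*(-14) + 5)*(-279) = √(1 + 5)*(-279) = √6*(-279) = -279*√6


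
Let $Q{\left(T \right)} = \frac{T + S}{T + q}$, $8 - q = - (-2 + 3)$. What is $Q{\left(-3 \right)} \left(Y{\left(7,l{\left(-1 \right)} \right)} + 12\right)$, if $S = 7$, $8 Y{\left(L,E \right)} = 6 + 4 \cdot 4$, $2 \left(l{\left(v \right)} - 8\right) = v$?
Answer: $\frac{59}{6} \approx 9.8333$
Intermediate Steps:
$l{\left(v \right)} = 8 + \frac{v}{2}$
$q = 9$ ($q = 8 - - (-2 + 3) = 8 - \left(-1\right) 1 = 8 - -1 = 8 + 1 = 9$)
$Y{\left(L,E \right)} = \frac{11}{4}$ ($Y{\left(L,E \right)} = \frac{6 + 4 \cdot 4}{8} = \frac{6 + 16}{8} = \frac{1}{8} \cdot 22 = \frac{11}{4}$)
$Q{\left(T \right)} = \frac{7 + T}{9 + T}$ ($Q{\left(T \right)} = \frac{T + 7}{T + 9} = \frac{7 + T}{9 + T}$)
$Q{\left(-3 \right)} \left(Y{\left(7,l{\left(-1 \right)} \right)} + 12\right) = \frac{7 - 3}{9 - 3} \left(\frac{11}{4} + 12\right) = \frac{1}{6} \cdot 4 \cdot \frac{59}{4} = \frac{2}{3} \cdot \frac{59}{4} = \frac{59}{6}$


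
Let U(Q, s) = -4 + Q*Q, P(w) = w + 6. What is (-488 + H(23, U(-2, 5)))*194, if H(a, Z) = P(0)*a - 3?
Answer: -68482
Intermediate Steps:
P(w) = 6 + w
U(Q, s) = -4 + Q²
H(a, Z) = -3 + 6*a (H(a, Z) = (6 + 0)*a - 3 = 6*a - 3 = -3 + 6*a)
(-488 + H(23, U(-2, 5)))*194 = (-488 + (-3 + 6*23))*194 = (-488 + (-3 + 138))*194 = (-488 + 135)*194 = -353*194 = -68482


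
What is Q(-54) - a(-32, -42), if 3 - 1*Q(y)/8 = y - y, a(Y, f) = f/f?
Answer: 23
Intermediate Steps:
a(Y, f) = 1
Q(y) = 24 (Q(y) = 24 - 8*(y - y) = 24 - 8*0 = 24 + 0 = 24)
Q(-54) - a(-32, -42) = 24 - 1*1 = 24 - 1 = 23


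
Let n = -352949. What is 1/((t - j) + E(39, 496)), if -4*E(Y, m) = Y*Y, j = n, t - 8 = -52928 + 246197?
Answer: 4/2183383 ≈ 1.8320e-6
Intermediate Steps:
t = 193277 (t = 8 + (-52928 + 246197) = 8 + 193269 = 193277)
j = -352949
E(Y, m) = -Y²/4 (E(Y, m) = -Y*Y/4 = -Y²/4)
1/((t - j) + E(39, 496)) = 1/((193277 - 1*(-352949)) - ¼*39²) = 1/((193277 + 352949) - ¼*1521) = 1/(546226 - 1521/4) = 1/(2183383/4) = 4/2183383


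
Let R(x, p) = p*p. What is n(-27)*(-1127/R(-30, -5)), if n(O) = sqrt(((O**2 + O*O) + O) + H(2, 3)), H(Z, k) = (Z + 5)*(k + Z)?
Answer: -1127*sqrt(1466)/25 ≈ -1726.0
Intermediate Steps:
H(Z, k) = (5 + Z)*(Z + k)
R(x, p) = p**2
n(O) = sqrt(35 + O + 2*O**2) (n(O) = sqrt(((O**2 + O*O) + O) + (2**2 + 5*2 + 5*3 + 2*3)) = sqrt(((O**2 + O**2) + O) + (4 + 10 + 15 + 6)) = sqrt((2*O**2 + O) + 35) = sqrt((O + 2*O**2) + 35) = sqrt(35 + O + 2*O**2))
n(-27)*(-1127/R(-30, -5)) = sqrt(35 - 27 + 2*(-27)**2)*(-1127/((-5)**2)) = sqrt(35 - 27 + 2*729)*(-1127/25) = sqrt(35 - 27 + 1458)*(-1127*1/25) = sqrt(1466)*(-1127/25) = -1127*sqrt(1466)/25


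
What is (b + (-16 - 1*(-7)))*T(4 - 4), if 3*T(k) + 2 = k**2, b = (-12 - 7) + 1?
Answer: 18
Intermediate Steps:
b = -18 (b = -19 + 1 = -18)
T(k) = -2/3 + k**2/3
(b + (-16 - 1*(-7)))*T(4 - 4) = (-18 + (-16 - 1*(-7)))*(-2/3 + (4 - 4)**2/3) = (-18 + (-16 + 7))*(-2/3 + (1/3)*0**2) = (-18 - 9)*(-2/3 + (1/3)*0) = -27*(-2/3 + 0) = -27*(-2/3) = 18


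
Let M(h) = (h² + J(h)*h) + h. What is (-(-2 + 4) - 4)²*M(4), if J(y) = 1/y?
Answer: 756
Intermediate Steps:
M(h) = 1 + h + h² (M(h) = (h² + h/h) + h = (h² + 1) + h = (1 + h²) + h = 1 + h + h²)
(-(-2 + 4) - 4)²*M(4) = (-(-2 + 4) - 4)²*(1 + 4*(1 + 4)) = (-1*2 - 4)²*(1 + 4*5) = (-2 - 4)²*(1 + 20) = (-6)²*21 = 36*21 = 756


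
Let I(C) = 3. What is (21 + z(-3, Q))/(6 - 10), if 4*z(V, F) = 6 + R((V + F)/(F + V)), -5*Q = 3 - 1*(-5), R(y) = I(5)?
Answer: -93/16 ≈ -5.8125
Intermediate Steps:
R(y) = 3
Q = -8/5 (Q = -(3 - 1*(-5))/5 = -(3 + 5)/5 = -⅕*8 = -8/5 ≈ -1.6000)
z(V, F) = 9/4 (z(V, F) = (6 + 3)/4 = (¼)*9 = 9/4)
(21 + z(-3, Q))/(6 - 10) = (21 + 9/4)/(6 - 10) = (93/4)/(-4) = (93/4)*(-¼) = -93/16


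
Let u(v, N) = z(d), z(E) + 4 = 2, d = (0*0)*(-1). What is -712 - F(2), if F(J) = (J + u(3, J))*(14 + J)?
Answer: -712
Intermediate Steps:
d = 0 (d = 0*(-1) = 0)
z(E) = -2 (z(E) = -4 + 2 = -2)
u(v, N) = -2
F(J) = (-2 + J)*(14 + J) (F(J) = (J - 2)*(14 + J) = (-2 + J)*(14 + J))
-712 - F(2) = -712 - (-28 + 2**2 + 12*2) = -712 - (-28 + 4 + 24) = -712 - 1*0 = -712 + 0 = -712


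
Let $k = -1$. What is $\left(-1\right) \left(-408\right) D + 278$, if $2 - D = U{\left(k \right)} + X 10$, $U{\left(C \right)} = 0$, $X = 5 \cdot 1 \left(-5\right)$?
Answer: $103094$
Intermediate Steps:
$X = -25$ ($X = 5 \left(-5\right) = -25$)
$D = 252$ ($D = 2 - \left(0 - 250\right) = 2 - -250 = 2 + 250 = 252$)
$\left(-1\right) \left(-408\right) D + 278 = \left(-1\right) \left(-408\right) 252 + 278 = 408 \cdot 252 + 278 = 102816 + 278 = 103094$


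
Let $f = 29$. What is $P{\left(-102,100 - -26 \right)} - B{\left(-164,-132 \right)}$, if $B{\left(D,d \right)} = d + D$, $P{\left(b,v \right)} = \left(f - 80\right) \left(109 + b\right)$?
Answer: $-61$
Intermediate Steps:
$P{\left(b,v \right)} = -5559 - 51 b$ ($P{\left(b,v \right)} = \left(29 - 80\right) \left(109 + b\right) = - 51 \left(109 + b\right) = -5559 - 51 b$)
$B{\left(D,d \right)} = D + d$
$P{\left(-102,100 - -26 \right)} - B{\left(-164,-132 \right)} = \left(-5559 - -5202\right) - \left(-164 - 132\right) = \left(-5559 + 5202\right) - -296 = -357 + 296 = -61$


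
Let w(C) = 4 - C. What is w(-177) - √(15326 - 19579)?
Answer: 181 - I*√4253 ≈ 181.0 - 65.215*I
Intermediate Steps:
w(-177) - √(15326 - 19579) = (4 - 1*(-177)) - √(15326 - 19579) = (4 + 177) - √(-4253) = 181 - I*√4253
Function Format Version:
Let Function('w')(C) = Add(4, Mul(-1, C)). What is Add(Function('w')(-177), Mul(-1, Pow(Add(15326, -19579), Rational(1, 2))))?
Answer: Add(181, Mul(-1, I, Pow(4253, Rational(1, 2)))) ≈ Add(181.00, Mul(-65.215, I))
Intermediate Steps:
Add(Function('w')(-177), Mul(-1, Pow(Add(15326, -19579), Rational(1, 2)))) = Add(Add(4, Mul(-1, -177)), Mul(-1, Pow(Add(15326, -19579), Rational(1, 2)))) = Add(Add(4, 177), Mul(-1, Pow(-4253, Rational(1, 2)))) = Add(181, Mul(-1, Mul(I, Pow(4253, Rational(1, 2))))) = Add(181, Mul(-1, I, Pow(4253, Rational(1, 2))))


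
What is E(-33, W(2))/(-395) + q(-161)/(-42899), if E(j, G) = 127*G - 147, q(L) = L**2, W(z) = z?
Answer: -14828988/16945105 ≈ -0.87512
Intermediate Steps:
E(j, G) = -147 + 127*G
E(-33, W(2))/(-395) + q(-161)/(-42899) = (-147 + 127*2)/(-395) + (-161)**2/(-42899) = (-147 + 254)*(-1/395) + 25921*(-1/42899) = 107*(-1/395) - 25921/42899 = -107/395 - 25921/42899 = -14828988/16945105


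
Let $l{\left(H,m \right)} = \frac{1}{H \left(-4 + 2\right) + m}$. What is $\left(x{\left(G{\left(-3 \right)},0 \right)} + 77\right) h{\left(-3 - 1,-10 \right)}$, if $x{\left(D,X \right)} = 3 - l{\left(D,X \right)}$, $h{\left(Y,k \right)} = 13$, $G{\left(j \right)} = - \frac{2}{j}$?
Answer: $\frac{4199}{4} \approx 1049.8$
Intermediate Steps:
$l{\left(H,m \right)} = \frac{1}{m - 2 H}$ ($l{\left(H,m \right)} = \frac{1}{H \left(-2\right) + m} = \frac{1}{- 2 H + m} = \frac{1}{m - 2 H}$)
$x{\left(D,X \right)} = 3 - \frac{1}{X - 2 D}$
$\left(x{\left(G{\left(-3 \right)},0 \right)} + 77\right) h{\left(-3 - 1,-10 \right)} = \left(\left(3 + \frac{1}{\left(-1\right) 0 + 2 \left(- \frac{2}{-3}\right)}\right) + 77\right) 13 = \left(\left(3 + \frac{1}{0 + 2 \left(\left(-2\right) \left(- \frac{1}{3}\right)\right)}\right) + 77\right) 13 = \left(\left(3 + \frac{1}{0 + 2 \cdot \frac{2}{3}}\right) + 77\right) 13 = \left(\left(3 + \frac{1}{0 + \frac{4}{3}}\right) + 77\right) 13 = \left(\left(3 + \frac{1}{\frac{4}{3}}\right) + 77\right) 13 = \left(\left(3 + \frac{3}{4}\right) + 77\right) 13 = \left(\frac{15}{4} + 77\right) 13 = \frac{323}{4} \cdot 13 = \frac{4199}{4}$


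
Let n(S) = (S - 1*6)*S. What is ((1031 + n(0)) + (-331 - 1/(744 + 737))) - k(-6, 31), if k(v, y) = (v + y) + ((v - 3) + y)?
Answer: 967092/1481 ≈ 653.00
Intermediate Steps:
n(S) = S*(-6 + S) (n(S) = (S - 6)*S = (-6 + S)*S = S*(-6 + S))
k(v, y) = -3 + 2*v + 2*y (k(v, y) = (v + y) + ((-3 + v) + y) = (v + y) + (-3 + v + y) = -3 + 2*v + 2*y)
((1031 + n(0)) + (-331 - 1/(744 + 737))) - k(-6, 31) = ((1031 + 0*(-6 + 0)) + (-331 - 1/(744 + 737))) - (-3 + 2*(-6) + 2*31) = ((1031 + 0*(-6)) + (-331 - 1/1481)) - (-3 - 12 + 62) = ((1031 + 0) + (-331 - 1*1/1481)) - 1*47 = (1031 + (-331 - 1/1481)) - 47 = (1031 - 490212/1481) - 47 = 1036699/1481 - 47 = 967092/1481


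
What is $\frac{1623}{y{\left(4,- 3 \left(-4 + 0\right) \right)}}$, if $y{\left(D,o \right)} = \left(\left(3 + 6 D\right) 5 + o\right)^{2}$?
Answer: $\frac{541}{7203} \approx 0.075108$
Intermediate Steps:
$y{\left(D,o \right)} = \left(15 + o + 30 D\right)^{2}$ ($y{\left(D,o \right)} = \left(\left(15 + 30 D\right) + o\right)^{2} = \left(15 + o + 30 D\right)^{2}$)
$\frac{1623}{y{\left(4,- 3 \left(-4 + 0\right) \right)}} = \frac{1623}{\left(15 - 3 \left(-4 + 0\right) + 30 \cdot 4\right)^{2}} = \frac{1623}{\left(15 - -12 + 120\right)^{2}} = \frac{1623}{\left(15 + 12 + 120\right)^{2}} = \frac{1623}{147^{2}} = \frac{1623}{21609} = 1623 \cdot \frac{1}{21609} = \frac{541}{7203}$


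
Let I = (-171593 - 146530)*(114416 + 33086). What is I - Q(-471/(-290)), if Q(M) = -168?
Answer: -46923778578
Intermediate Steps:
I = -46923778746 (I = -318123*147502 = -46923778746)
I - Q(-471/(-290)) = -46923778746 - 1*(-168) = -46923778746 + 168 = -46923778578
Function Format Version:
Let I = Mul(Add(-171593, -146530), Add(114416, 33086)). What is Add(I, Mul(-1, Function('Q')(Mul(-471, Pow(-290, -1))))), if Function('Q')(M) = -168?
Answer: -46923778578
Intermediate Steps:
I = -46923778746 (I = Mul(-318123, 147502) = -46923778746)
Add(I, Mul(-1, Function('Q')(Mul(-471, Pow(-290, -1))))) = Add(-46923778746, Mul(-1, -168)) = Add(-46923778746, 168) = -46923778578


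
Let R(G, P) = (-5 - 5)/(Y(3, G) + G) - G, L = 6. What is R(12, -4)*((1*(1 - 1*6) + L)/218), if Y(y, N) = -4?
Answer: -53/872 ≈ -0.060780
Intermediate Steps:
R(G, P) = -G - 10/(-4 + G) (R(G, P) = (-5 - 5)/(-4 + G) - G = -10/(-4 + G) - G = -G - 10/(-4 + G))
R(12, -4)*((1*(1 - 1*6) + L)/218) = ((-10 - 1*12² + 4*12)/(-4 + 12))*((1*(1 - 1*6) + 6)/218) = ((-10 - 1*144 + 48)/8)*((1*(1 - 6) + 6)*(1/218)) = ((-10 - 144 + 48)/8)*((1*(-5) + 6)*(1/218)) = ((⅛)*(-106))*((-5 + 6)*(1/218)) = -53/(4*218) = -53/4*1/218 = -53/872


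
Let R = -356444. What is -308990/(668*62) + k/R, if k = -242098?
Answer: -12513862599/1845310588 ≈ -6.7814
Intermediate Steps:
-308990/(668*62) + k/R = -308990/(668*62) - 242098/(-356444) = -308990/41416 - 242098*(-1/356444) = -308990*1/41416 + 121049/178222 = -154495/20708 + 121049/178222 = -12513862599/1845310588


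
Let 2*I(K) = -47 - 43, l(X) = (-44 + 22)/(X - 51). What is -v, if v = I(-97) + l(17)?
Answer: 754/17 ≈ 44.353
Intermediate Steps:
l(X) = -22/(-51 + X)
I(K) = -45 (I(K) = (-47 - 43)/2 = (½)*(-90) = -45)
v = -754/17 (v = -45 - 22/(-51 + 17) = -45 - 22/(-34) = -45 - 22*(-1/34) = -45 + 11/17 = -754/17 ≈ -44.353)
-v = -1*(-754/17) = 754/17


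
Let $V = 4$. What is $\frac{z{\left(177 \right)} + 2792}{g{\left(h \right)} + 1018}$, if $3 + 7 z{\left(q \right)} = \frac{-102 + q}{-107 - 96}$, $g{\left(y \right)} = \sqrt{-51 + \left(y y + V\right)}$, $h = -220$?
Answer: $\frac{4038149464}{1403906791} - \frac{3966748 \sqrt{48353}}{1403906791} \approx 2.2551$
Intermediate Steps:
$g{\left(y \right)} = \sqrt{-47 + y^{2}}$ ($g{\left(y \right)} = \sqrt{-51 + \left(y y + 4\right)} = \sqrt{-51 + \left(y^{2} + 4\right)} = \sqrt{-51 + \left(4 + y^{2}\right)} = \sqrt{-47 + y^{2}}$)
$z{\left(q \right)} = - \frac{507}{1421} - \frac{q}{1421}$ ($z{\left(q \right)} = - \frac{3}{7} + \frac{\left(-102 + q\right) \frac{1}{-107 - 96}}{7} = - \frac{3}{7} + \frac{\left(-102 + q\right) \frac{1}{-203}}{7} = - \frac{3}{7} + \frac{\left(-102 + q\right) \left(- \frac{1}{203}\right)}{7} = - \frac{3}{7} + \frac{\frac{102}{203} - \frac{q}{203}}{7} = - \frac{3}{7} - \left(- \frac{102}{1421} + \frac{q}{1421}\right) = - \frac{507}{1421} - \frac{q}{1421}$)
$\frac{z{\left(177 \right)} + 2792}{g{\left(h \right)} + 1018} = \frac{\left(- \frac{507}{1421} - \frac{177}{1421}\right) + 2792}{\sqrt{-47 + \left(-220\right)^{2}} + 1018} = \frac{\left(- \frac{507}{1421} - \frac{177}{1421}\right) + 2792}{\sqrt{-47 + 48400} + 1018} = \frac{- \frac{684}{1421} + 2792}{\sqrt{48353} + 1018} = \frac{3966748}{1421 \left(1018 + \sqrt{48353}\right)}$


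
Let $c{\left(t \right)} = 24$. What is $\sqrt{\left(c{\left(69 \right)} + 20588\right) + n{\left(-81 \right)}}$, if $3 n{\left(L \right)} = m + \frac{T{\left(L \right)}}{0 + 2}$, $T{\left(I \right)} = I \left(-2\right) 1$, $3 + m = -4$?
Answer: $\frac{\sqrt{185730}}{3} \approx 143.65$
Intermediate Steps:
$m = -7$ ($m = -3 - 4 = -7$)
$T{\left(I \right)} = - 2 I$ ($T{\left(I \right)} = - 2 I 1 = - 2 I$)
$n{\left(L \right)} = - \frac{7}{3} - \frac{L}{3}$ ($n{\left(L \right)} = \frac{-7 + \frac{\left(-2\right) L}{0 + 2}}{3} = \frac{-7 + \frac{\left(-2\right) L}{2}}{3} = \frac{-7 + - 2 L \frac{1}{2}}{3} = \frac{-7 - L}{3} = - \frac{7}{3} - \frac{L}{3}$)
$\sqrt{\left(c{\left(69 \right)} + 20588\right) + n{\left(-81 \right)}} = \sqrt{\left(24 + 20588\right) - - \frac{74}{3}} = \sqrt{20612 + \left(- \frac{7}{3} + 27\right)} = \sqrt{20612 + \frac{74}{3}} = \sqrt{\frac{61910}{3}} = \frac{\sqrt{185730}}{3}$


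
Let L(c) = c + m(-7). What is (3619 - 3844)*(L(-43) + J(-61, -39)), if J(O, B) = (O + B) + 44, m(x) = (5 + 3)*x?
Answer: 34875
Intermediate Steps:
m(x) = 8*x
J(O, B) = 44 + B + O (J(O, B) = (B + O) + 44 = 44 + B + O)
L(c) = -56 + c (L(c) = c + 8*(-7) = c - 56 = -56 + c)
(3619 - 3844)*(L(-43) + J(-61, -39)) = (3619 - 3844)*((-56 - 43) + (44 - 39 - 61)) = -225*(-99 - 56) = -225*(-155) = 34875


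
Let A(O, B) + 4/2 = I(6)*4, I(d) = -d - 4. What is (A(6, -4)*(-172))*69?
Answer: 498456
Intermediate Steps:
I(d) = -4 - d
A(O, B) = -42 (A(O, B) = -2 + (-4 - 1*6)*4 = -2 + (-4 - 6)*4 = -2 - 10*4 = -2 - 40 = -42)
(A(6, -4)*(-172))*69 = -42*(-172)*69 = 7224*69 = 498456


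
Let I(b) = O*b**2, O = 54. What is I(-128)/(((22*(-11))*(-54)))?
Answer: 8192/121 ≈ 67.703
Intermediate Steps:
I(b) = 54*b**2
I(-128)/(((22*(-11))*(-54))) = (54*(-128)**2)/(((22*(-11))*(-54))) = (54*16384)/((-242*(-54))) = 884736/13068 = 884736*(1/13068) = 8192/121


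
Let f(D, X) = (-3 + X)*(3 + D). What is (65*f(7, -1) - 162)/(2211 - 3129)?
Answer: 1381/459 ≈ 3.0087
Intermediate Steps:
(65*f(7, -1) - 162)/(2211 - 3129) = (65*(-9 - 3*7 + 3*(-1) + 7*(-1)) - 162)/(2211 - 3129) = (65*(-9 - 21 - 3 - 7) - 162)/(-918) = (65*(-40) - 162)*(-1/918) = (-2600 - 162)*(-1/918) = -2762*(-1/918) = 1381/459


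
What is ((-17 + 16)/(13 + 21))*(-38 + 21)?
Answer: ½ ≈ 0.50000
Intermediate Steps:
((-17 + 16)/(13 + 21))*(-38 + 21) = -1/34*(-17) = ½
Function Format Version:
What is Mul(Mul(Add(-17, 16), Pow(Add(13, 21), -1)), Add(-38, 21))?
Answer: Rational(1, 2) ≈ 0.50000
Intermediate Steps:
Mul(Mul(Add(-17, 16), Pow(Add(13, 21), -1)), Add(-38, 21)) = Mul(Mul(-1, Pow(34, -1)), -17) = Mul(Mul(-1, Rational(1, 34)), -17) = Mul(Rational(-1, 34), -17) = Rational(1, 2)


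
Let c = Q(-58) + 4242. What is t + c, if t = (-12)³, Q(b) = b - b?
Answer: 2514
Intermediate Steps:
Q(b) = 0
t = -1728
c = 4242 (c = 0 + 4242 = 4242)
t + c = -1728 + 4242 = 2514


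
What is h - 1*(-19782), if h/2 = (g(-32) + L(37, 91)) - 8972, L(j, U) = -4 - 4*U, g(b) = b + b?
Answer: 974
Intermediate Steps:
g(b) = 2*b
h = -18808 (h = 2*((2*(-32) + (-4 - 4*91)) - 8972) = 2*((-64 + (-4 - 364)) - 8972) = 2*((-64 - 368) - 8972) = 2*(-432 - 8972) = 2*(-9404) = -18808)
h - 1*(-19782) = -18808 - 1*(-19782) = -18808 + 19782 = 974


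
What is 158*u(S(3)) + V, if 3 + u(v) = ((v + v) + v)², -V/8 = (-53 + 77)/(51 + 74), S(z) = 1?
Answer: 118308/125 ≈ 946.46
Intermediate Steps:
V = -192/125 (V = -8*(-53 + 77)/(51 + 74) = -192/125 ≈ -1.5360)
u(v) = -3 + 9*v² (u(v) = -3 + ((v + v) + v)² = -3 + (2*v + v)² = -3 + (3*v)² = -3 + 9*v²)
158*u(S(3)) + V = 158*(-3 + 9*1²) - 192/125 = 158*(-3 + 9*1) - 192/125 = 158*(-3 + 9) - 192/125 = 158*6 - 192/125 = 948 - 192/125 = 118308/125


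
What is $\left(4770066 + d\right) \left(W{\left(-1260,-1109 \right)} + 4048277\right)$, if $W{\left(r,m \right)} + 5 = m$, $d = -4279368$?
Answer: $1985934789774$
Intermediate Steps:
$W{\left(r,m \right)} = -5 + m$
$\left(4770066 + d\right) \left(W{\left(-1260,-1109 \right)} + 4048277\right) = \left(4770066 - 4279368\right) \left(\left(-5 - 1109\right) + 4048277\right) = 490698 \left(-1114 + 4048277\right) = 490698 \cdot 4047163 = 1985934789774$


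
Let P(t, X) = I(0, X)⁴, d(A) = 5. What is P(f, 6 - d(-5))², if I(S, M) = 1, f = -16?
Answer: 1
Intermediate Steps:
P(t, X) = 1 (P(t, X) = 1⁴ = 1)
P(f, 6 - d(-5))² = 1² = 1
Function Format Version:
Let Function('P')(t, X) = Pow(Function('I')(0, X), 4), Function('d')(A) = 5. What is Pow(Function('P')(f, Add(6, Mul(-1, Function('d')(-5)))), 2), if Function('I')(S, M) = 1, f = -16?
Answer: 1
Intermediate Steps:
Function('P')(t, X) = 1 (Function('P')(t, X) = Pow(1, 4) = 1)
Pow(Function('P')(f, Add(6, Mul(-1, Function('d')(-5)))), 2) = Pow(1, 2) = 1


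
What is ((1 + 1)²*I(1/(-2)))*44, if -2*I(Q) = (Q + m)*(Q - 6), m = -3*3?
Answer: -5434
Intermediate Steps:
m = -9
I(Q) = -(-9 + Q)*(-6 + Q)/2 (I(Q) = -(Q - 9)*(Q - 6)/2 = -(-9 + Q)*(-6 + Q)/2)
((1 + 1)²*I(1/(-2)))*44 = ((1 + 1)²*(-27 - (1/(-2))²/2 + (15/2)/(-2)))*44 = (2²*(-27 - (-½)²/2 + (15/2)*(-½)))*44 = (4*(-27 - ½*¼ - 15/4))*44 = (4*(-27 - ⅛ - 15/4))*44 = (4*(-247/8))*44 = -247/2*44 = -5434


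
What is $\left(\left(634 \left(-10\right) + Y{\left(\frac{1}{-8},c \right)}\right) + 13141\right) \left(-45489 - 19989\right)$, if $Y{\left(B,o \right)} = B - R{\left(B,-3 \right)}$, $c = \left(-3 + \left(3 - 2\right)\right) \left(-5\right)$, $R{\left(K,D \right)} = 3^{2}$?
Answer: $- \frac{1778873565}{4} \approx -4.4472 \cdot 10^{8}$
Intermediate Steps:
$R{\left(K,D \right)} = 9$
$c = 10$ ($c = \left(-3 + 1\right) \left(-5\right) = \left(-2\right) \left(-5\right) = 10$)
$Y{\left(B,o \right)} = -9 + B$ ($Y{\left(B,o \right)} = B - 9 = -9 + B$)
$\left(\left(634 \left(-10\right) + Y{\left(\frac{1}{-8},c \right)}\right) + 13141\right) \left(-45489 - 19989\right) = \left(\left(634 \left(-10\right) - \left(9 - \frac{1}{-8}\right)\right) + 13141\right) \left(-45489 - 19989\right) = \left(\left(-6340 - \frac{73}{8}\right) + 13141\right) \left(-65478\right) = \left(- \frac{50793}{8} + 13141\right) \left(-65478\right) = \frac{54335}{8} \left(-65478\right) = - \frac{1778873565}{4}$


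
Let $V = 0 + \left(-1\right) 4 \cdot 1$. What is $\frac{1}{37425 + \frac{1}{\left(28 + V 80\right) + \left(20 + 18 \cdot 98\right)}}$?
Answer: $\frac{1492}{55838101} \approx 2.672 \cdot 10^{-5}$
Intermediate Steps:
$V = -4$ ($V = 0 - 4 = -4$)
$\frac{1}{37425 + \frac{1}{\left(28 + V 80\right) + \left(20 + 18 \cdot 98\right)}} = \frac{1}{37425 + \frac{1}{\left(28 - 320\right) + \left(20 + 18 \cdot 98\right)}} = \frac{1}{37425 + \frac{1}{\left(28 - 320\right) + \left(20 + 1764\right)}} = \frac{1}{37425 + \frac{1}{-292 + 1784}} = \frac{1}{37425 + \frac{1}{1492}} = \frac{1}{\frac{55838101}{1492}} = \frac{1492}{55838101}$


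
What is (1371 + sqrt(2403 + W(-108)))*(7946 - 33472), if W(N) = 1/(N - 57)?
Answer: -34996146 - 25526*sqrt(65421510)/165 ≈ -3.6247e+7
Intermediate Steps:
W(N) = 1/(-57 + N)
(1371 + sqrt(2403 + W(-108)))*(7946 - 33472) = (1371 + sqrt(2403 + 1/(-57 - 108)))*(7946 - 33472) = (1371 + sqrt(2403 + 1/(-165)))*(-25526) = (1371 + sqrt(2403 - 1/165))*(-25526) = (1371 + sqrt(396494/165))*(-25526) = (1371 + sqrt(65421510)/165)*(-25526) = -34996146 - 25526*sqrt(65421510)/165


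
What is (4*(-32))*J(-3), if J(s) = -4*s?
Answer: -1536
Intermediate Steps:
(4*(-32))*J(-3) = (4*(-32))*(-4*(-3)) = -128*12 = -1536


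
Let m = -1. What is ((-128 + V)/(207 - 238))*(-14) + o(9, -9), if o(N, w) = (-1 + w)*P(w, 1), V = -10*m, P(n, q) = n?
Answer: 1138/31 ≈ 36.710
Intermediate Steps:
V = 10 (V = -10*(-1) = 10)
o(N, w) = w*(-1 + w) (o(N, w) = (-1 + w)*w = w*(-1 + w))
((-128 + V)/(207 - 238))*(-14) + o(9, -9) = ((-128 + 10)/(207 - 238))*(-14) - 9*(-1 - 9) = -118/(-31)*(-14) - 9*(-10) = -118*(-1/31)*(-14) + 90 = (118/31)*(-14) + 90 = -1652/31 + 90 = 1138/31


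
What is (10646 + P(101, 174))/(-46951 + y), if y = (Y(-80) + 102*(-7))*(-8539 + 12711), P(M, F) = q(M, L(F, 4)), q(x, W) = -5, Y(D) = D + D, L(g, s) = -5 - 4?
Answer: -3547/1231093 ≈ -0.0028812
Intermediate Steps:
L(g, s) = -9
Y(D) = 2*D
P(M, F) = -5
y = -3646328 (y = (2*(-80) + 102*(-7))*(-8539 + 12711) = (-160 - 714)*4172 = -874*4172 = -3646328)
(10646 + P(101, 174))/(-46951 + y) = (10646 - 5)/(-46951 - 3646328) = 10641/(-3693279) = 10641*(-1/3693279) = -3547/1231093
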